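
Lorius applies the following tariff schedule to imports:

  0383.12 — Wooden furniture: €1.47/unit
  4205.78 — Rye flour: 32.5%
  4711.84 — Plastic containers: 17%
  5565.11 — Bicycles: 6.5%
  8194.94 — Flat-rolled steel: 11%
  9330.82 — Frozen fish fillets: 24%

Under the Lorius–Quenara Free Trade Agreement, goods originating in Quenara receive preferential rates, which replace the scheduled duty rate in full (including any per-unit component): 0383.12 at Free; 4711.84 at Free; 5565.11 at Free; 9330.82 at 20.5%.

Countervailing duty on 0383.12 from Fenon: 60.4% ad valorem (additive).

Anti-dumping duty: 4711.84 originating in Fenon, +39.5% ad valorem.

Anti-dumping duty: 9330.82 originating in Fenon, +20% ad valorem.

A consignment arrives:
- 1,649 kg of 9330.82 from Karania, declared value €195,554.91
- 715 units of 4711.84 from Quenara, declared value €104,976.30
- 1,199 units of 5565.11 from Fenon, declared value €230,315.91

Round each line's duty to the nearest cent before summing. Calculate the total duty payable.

Line 1 (9330.82, Karania, 1,649 kg, €195,554.91):
Base rate for 9330.82 is 24%.
9330.82 has an FTA preferential rate, but origin Karania is not Quenara; base rate stands.
The additional-duty order on 9330.82 targets Fenon, not Karania; it does not apply.
Duty = €195,554.91 × 24% = €46,933.18.
Line 2 (4711.84, Quenara, 715 units, €104,976.30):
Base rate for 4711.84 is 17%.
Origin Quenara qualifies under the Lorius–Quenara agreement and 4711.84 is covered: preferential rate Free applies instead.
The additional-duty order on 4711.84 targets Fenon, not Quenara; it does not apply.
Duty = €104,976.30 × 0% = €0.00.
Line 3 (5565.11, Fenon, 1,199 units, €230,315.91):
Base rate for 5565.11 is 6.5%.
5565.11 has an FTA preferential rate, but origin Fenon is not Quenara; base rate stands.
Duty = €230,315.91 × 6.5% = €14,970.53.
Total = €46,933.18 + €0.00 + €14,970.53 = €61,903.71.

€61,903.71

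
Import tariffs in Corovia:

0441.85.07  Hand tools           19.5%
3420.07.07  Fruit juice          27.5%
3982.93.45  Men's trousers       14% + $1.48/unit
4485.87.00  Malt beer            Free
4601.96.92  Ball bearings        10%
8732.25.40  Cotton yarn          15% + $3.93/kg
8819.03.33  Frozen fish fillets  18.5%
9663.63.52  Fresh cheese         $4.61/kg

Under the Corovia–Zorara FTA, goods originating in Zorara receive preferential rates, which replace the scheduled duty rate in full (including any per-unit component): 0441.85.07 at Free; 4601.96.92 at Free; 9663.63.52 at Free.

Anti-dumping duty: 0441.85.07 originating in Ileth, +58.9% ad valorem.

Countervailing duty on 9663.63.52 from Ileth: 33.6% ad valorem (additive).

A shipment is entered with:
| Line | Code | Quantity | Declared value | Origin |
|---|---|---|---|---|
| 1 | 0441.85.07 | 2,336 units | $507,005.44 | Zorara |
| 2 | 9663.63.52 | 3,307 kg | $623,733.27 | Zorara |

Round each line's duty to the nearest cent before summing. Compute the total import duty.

Line 1 (0441.85.07, Zorara, 2,336 units, $507,005.44):
Base rate for 0441.85.07 is 19.5%.
Origin Zorara qualifies under the Corovia–Zorara agreement and 0441.85.07 is covered: preferential rate Free applies instead.
The additional-duty order on 0441.85.07 targets Ileth, not Zorara; it does not apply.
Duty = $507,005.44 × 0% = $0.00.
Line 2 (9663.63.52, Zorara, 3,307 kg, $623,733.27):
Base rate for 9663.63.52 is $4.61/kg.
Origin Zorara qualifies under the Corovia–Zorara agreement and 9663.63.52 is covered: preferential rate Free applies instead.
The additional-duty order on 9663.63.52 targets Ileth, not Zorara; it does not apply.
Duty = $623,733.27 × 0% = $0.00.
Total = $0.00 + $0.00 = $0.00.

$0.00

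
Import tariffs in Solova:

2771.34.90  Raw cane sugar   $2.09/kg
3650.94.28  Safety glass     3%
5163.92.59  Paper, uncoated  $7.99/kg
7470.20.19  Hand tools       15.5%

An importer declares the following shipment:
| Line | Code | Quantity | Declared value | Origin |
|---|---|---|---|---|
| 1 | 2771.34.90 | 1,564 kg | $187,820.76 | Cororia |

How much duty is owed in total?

Line 1 (2771.34.90, Cororia, 1,564 kg, $187,820.76):
Base rate for 2771.34.90 is $2.09/kg.
Duty = 1,564 × $2.09 = $3,268.76.

$3,268.76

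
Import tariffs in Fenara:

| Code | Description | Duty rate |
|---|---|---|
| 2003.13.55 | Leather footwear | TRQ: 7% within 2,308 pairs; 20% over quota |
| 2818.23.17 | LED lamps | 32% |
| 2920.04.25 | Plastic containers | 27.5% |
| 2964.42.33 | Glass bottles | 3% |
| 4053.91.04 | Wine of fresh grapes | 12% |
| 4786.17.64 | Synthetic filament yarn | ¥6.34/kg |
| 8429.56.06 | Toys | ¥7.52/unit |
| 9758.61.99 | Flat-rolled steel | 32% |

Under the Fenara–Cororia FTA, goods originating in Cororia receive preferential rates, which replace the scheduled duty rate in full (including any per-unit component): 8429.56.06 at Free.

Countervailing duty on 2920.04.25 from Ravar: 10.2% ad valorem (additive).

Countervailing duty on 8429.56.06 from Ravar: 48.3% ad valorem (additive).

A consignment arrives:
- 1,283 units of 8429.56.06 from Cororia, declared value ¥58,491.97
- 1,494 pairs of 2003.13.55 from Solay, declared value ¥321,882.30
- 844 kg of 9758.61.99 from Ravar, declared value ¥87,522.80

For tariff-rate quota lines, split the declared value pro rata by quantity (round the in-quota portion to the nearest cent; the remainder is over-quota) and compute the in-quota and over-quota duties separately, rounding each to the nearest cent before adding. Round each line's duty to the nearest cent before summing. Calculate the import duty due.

Line 1 (8429.56.06, Cororia, 1,283 units, ¥58,491.97):
Base rate for 8429.56.06 is ¥7.52/unit.
Origin Cororia qualifies under the Fenara–Cororia agreement and 8429.56.06 is covered: preferential rate Free applies instead.
The additional-duty order on 8429.56.06 targets Ravar, not Cororia; it does not apply.
Duty = ¥58,491.97 × 0% = ¥0.00.
Line 2 (2003.13.55, Solay, 1,494 pairs, ¥321,882.30):
Code 2003.13.55 is under a tariff-rate quota (threshold 2,308 pairs). Quantity 1,494 pairs is within the quota, so the in-quota rate 7% applies to the full value.
Duty = ¥321,882.30 × 7% = ¥22,531.76.
Line 3 (9758.61.99, Ravar, 844 kg, ¥87,522.80):
Base rate for 9758.61.99 is 32%.
Duty = ¥87,522.80 × 32% = ¥28,007.30.
Total = ¥0.00 + ¥22,531.76 + ¥28,007.30 = ¥50,539.06.

¥50,539.06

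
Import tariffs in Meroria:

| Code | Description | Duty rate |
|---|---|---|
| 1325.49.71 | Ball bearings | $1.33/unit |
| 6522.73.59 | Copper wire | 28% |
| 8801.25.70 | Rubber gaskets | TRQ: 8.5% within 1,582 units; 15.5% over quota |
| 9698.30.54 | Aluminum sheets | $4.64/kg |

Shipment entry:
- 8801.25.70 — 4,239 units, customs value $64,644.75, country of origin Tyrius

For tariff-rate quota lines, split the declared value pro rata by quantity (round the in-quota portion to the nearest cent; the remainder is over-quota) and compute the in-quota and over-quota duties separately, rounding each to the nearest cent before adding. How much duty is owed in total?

$8,331.15

Line 1 (8801.25.70, Tyrius, 4,239 units, $64,644.75):
Code 8801.25.70 is under a tariff-rate quota (threshold 1,582 units). In-quota: 1,582 units at 8.5%; over-quota: 2,657 units at 15.5%.
Pro-rata value split: in-quota = $64,644.75 × 1,582/4,239 = $24,125.50; over-quota = $64,644.75 − $24,125.50 = $40,519.25.
In-quota duty = $24,125.50 × 8.5% = $2,050.67. Over-quota duty = $40,519.25 × 15.5% = $6,280.48.
Line duty = $2,050.67 + $6,280.48 = $8,331.15.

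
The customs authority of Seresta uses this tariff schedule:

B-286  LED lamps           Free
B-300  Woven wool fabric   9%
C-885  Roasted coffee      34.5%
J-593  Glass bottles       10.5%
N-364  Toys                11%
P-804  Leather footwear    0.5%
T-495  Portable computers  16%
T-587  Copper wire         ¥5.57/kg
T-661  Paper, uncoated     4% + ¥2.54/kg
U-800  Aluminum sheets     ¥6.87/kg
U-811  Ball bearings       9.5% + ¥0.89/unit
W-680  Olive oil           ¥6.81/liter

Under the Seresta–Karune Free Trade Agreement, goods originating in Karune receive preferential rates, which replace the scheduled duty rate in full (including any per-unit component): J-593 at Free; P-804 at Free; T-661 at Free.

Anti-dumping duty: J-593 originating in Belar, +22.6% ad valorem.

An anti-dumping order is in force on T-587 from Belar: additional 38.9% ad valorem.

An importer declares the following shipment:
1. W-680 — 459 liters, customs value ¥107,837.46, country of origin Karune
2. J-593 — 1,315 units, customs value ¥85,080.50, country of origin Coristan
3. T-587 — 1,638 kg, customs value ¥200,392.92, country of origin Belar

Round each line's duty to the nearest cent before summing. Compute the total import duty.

Line 1 (W-680, Karune, 459 liters, ¥107,837.46):
Base rate for W-680 is ¥6.81/liter.
Origin Karune is the FTA partner but W-680 is not on the preference list; base rate stands.
Duty = 459 × ¥6.81 = ¥3,125.79.
Line 2 (J-593, Coristan, 1,315 units, ¥85,080.50):
Base rate for J-593 is 10.5%.
J-593 has an FTA preferential rate, but origin Coristan is not Karune; base rate stands.
The additional-duty order on J-593 targets Belar, not Coristan; it does not apply.
Duty = ¥85,080.50 × 10.5% = ¥8,933.45.
Line 3 (T-587, Belar, 1,638 kg, ¥200,392.92):
Base rate for T-587 is ¥5.57/kg.
Additional duty on T-587 from Belar: +38.9% ad valorem. Applied ad valorem rate = 38.9%.
Duty = ¥200,392.92 × 38.9% + 1,638 × ¥5.57 = ¥87,076.51.
Total = ¥3,125.79 + ¥8,933.45 + ¥87,076.51 = ¥99,135.75.

¥99,135.75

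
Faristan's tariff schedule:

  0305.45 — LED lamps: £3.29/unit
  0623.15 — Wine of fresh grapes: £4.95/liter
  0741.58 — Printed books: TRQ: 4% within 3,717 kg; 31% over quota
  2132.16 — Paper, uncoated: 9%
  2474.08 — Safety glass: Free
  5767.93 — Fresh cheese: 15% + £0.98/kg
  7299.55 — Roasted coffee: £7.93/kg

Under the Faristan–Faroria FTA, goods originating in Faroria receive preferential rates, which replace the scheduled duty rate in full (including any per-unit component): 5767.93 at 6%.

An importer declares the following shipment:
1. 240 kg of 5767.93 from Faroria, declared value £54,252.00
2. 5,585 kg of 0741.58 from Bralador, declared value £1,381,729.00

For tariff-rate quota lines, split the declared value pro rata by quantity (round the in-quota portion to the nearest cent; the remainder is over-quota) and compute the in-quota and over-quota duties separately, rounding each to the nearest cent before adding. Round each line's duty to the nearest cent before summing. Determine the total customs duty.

Line 1 (5767.93, Faroria, 240 kg, £54,252.00):
Base rate for 5767.93 is 15% + £0.98/kg.
Origin Faroria qualifies under the Faristan–Faroria agreement and 5767.93 is covered: preferential rate 6% applies instead.
Duty = £54,252.00 × 6% = £3,255.12.
Line 2 (0741.58, Bralador, 5,585 kg, £1,381,729.00):
Code 0741.58 is under a tariff-rate quota (threshold 3,717 kg). In-quota: 3,717 kg at 4%; over-quota: 1,868 kg at 31%.
Pro-rata value split: in-quota = £1,381,729.00 × 3,717/5,585 = £919,585.80; over-quota = £1,381,729.00 − £919,585.80 = £462,143.20.
In-quota duty = £919,585.80 × 4% = £36,783.43. Over-quota duty = £462,143.20 × 31% = £143,264.39.
Line duty = £36,783.43 + £143,264.39 = £180,047.82.
Total = £3,255.12 + £180,047.82 = £183,302.94.

£183,302.94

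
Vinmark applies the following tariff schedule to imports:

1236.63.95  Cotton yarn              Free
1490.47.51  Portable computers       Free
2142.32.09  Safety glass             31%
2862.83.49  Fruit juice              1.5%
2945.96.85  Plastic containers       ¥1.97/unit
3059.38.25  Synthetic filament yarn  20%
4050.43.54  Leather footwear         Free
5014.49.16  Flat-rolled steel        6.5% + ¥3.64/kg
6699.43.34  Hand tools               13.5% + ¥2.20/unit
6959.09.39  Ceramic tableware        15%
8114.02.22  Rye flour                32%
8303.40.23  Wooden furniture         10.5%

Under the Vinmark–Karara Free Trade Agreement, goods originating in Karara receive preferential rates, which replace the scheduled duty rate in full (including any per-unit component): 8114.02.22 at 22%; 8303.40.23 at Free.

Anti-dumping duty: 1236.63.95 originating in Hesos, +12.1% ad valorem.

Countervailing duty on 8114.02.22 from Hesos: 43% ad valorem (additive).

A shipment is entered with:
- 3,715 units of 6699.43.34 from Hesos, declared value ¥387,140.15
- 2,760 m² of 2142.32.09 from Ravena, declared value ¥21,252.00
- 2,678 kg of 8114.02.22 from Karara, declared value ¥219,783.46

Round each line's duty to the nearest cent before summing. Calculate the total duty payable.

¥115,377.40

Line 1 (6699.43.34, Hesos, 3,715 units, ¥387,140.15):
Base rate for 6699.43.34 is 13.5% + ¥2.20/unit.
Duty = ¥387,140.15 × 13.5% + 3,715 × ¥2.20 = ¥60,436.92.
Line 2 (2142.32.09, Ravena, 2,760 m², ¥21,252.00):
Base rate for 2142.32.09 is 31%.
Duty = ¥21,252.00 × 31% = ¥6,588.12.
Line 3 (8114.02.22, Karara, 2,678 kg, ¥219,783.46):
Base rate for 8114.02.22 is 32%.
Origin Karara qualifies under the Vinmark–Karara agreement and 8114.02.22 is covered: preferential rate 22% applies instead.
The additional-duty order on 8114.02.22 targets Hesos, not Karara; it does not apply.
Duty = ¥219,783.46 × 22% = ¥48,352.36.
Total = ¥60,436.92 + ¥6,588.12 + ¥48,352.36 = ¥115,377.40.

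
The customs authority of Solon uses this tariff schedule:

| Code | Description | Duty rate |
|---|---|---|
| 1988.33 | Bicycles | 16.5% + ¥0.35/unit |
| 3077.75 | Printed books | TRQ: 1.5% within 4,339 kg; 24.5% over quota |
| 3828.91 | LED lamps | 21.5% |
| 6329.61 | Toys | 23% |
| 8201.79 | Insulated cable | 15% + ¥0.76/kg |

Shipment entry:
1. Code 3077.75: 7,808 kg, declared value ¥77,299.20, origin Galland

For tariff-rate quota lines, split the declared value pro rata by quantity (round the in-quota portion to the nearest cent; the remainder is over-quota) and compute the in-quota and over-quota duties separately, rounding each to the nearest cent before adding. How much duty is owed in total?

Line 1 (3077.75, Galland, 7,808 kg, ¥77,299.20):
Code 3077.75 is under a tariff-rate quota (threshold 4,339 kg). In-quota: 4,339 kg at 1.5%; over-quota: 3,469 kg at 24.5%.
Pro-rata value split: in-quota = ¥77,299.20 × 4,339/7,808 = ¥42,956.10; over-quota = ¥77,299.20 − ¥42,956.10 = ¥34,343.10.
In-quota duty = ¥42,956.10 × 1.5% = ¥644.34. Over-quota duty = ¥34,343.10 × 24.5% = ¥8,414.06.
Line duty = ¥644.34 + ¥8,414.06 = ¥9,058.40.

¥9,058.40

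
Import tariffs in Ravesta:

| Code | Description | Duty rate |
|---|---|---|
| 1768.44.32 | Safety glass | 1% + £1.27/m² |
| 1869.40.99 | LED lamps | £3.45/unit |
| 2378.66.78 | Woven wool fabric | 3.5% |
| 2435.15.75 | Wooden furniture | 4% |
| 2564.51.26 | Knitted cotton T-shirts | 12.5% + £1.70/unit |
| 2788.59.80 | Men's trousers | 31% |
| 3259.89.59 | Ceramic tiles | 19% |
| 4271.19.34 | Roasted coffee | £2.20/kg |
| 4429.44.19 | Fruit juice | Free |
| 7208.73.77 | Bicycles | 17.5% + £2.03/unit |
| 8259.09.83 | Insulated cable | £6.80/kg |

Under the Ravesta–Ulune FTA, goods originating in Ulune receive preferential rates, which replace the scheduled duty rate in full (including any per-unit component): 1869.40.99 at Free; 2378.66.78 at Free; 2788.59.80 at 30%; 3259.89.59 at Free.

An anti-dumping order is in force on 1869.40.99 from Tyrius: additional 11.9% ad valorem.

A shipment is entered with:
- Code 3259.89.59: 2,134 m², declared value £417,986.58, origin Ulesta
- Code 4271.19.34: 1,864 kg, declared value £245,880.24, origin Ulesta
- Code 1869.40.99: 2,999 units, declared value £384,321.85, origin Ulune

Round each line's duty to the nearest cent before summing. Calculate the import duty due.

Line 1 (3259.89.59, Ulesta, 2,134 m², £417,986.58):
Base rate for 3259.89.59 is 19%.
3259.89.59 has an FTA preferential rate, but origin Ulesta is not Ulune; base rate stands.
Duty = £417,986.58 × 19% = £79,417.45.
Line 2 (4271.19.34, Ulesta, 1,864 kg, £245,880.24):
Base rate for 4271.19.34 is £2.20/kg.
Duty = 1,864 × £2.20 = £4,100.80.
Line 3 (1869.40.99, Ulune, 2,999 units, £384,321.85):
Base rate for 1869.40.99 is £3.45/unit.
Origin Ulune qualifies under the Ravesta–Ulune agreement and 1869.40.99 is covered: preferential rate Free applies instead.
The additional-duty order on 1869.40.99 targets Tyrius, not Ulune; it does not apply.
Duty = £384,321.85 × 0% = £0.00.
Total = £79,417.45 + £4,100.80 + £0.00 = £83,518.25.

£83,518.25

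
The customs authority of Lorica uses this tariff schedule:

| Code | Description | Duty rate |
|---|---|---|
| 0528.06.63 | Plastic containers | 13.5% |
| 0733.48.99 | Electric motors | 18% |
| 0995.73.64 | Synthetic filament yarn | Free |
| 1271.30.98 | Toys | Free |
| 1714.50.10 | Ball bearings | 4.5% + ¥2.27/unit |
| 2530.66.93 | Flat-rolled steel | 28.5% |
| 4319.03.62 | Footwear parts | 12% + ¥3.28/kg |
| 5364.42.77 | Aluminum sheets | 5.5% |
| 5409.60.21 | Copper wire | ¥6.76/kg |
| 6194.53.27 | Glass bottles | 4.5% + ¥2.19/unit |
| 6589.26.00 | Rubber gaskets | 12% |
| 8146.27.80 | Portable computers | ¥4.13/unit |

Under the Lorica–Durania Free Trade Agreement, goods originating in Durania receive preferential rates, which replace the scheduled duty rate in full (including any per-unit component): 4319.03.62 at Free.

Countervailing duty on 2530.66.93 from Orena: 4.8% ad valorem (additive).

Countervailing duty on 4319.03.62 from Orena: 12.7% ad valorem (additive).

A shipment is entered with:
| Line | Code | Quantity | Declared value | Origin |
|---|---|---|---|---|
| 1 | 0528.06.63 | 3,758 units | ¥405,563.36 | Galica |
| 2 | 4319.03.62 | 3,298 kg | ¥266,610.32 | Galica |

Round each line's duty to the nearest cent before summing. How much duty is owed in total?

¥97,561.73

Line 1 (0528.06.63, Galica, 3,758 units, ¥405,563.36):
Base rate for 0528.06.63 is 13.5%.
Duty = ¥405,563.36 × 13.5% = ¥54,751.05.
Line 2 (4319.03.62, Galica, 3,298 kg, ¥266,610.32):
Base rate for 4319.03.62 is 12% + ¥3.28/kg.
4319.03.62 has an FTA preferential rate, but origin Galica is not Durania; base rate stands.
The additional-duty order on 4319.03.62 targets Orena, not Galica; it does not apply.
Duty = ¥266,610.32 × 12% + 3,298 × ¥3.28 = ¥42,810.68.
Total = ¥54,751.05 + ¥42,810.68 = ¥97,561.73.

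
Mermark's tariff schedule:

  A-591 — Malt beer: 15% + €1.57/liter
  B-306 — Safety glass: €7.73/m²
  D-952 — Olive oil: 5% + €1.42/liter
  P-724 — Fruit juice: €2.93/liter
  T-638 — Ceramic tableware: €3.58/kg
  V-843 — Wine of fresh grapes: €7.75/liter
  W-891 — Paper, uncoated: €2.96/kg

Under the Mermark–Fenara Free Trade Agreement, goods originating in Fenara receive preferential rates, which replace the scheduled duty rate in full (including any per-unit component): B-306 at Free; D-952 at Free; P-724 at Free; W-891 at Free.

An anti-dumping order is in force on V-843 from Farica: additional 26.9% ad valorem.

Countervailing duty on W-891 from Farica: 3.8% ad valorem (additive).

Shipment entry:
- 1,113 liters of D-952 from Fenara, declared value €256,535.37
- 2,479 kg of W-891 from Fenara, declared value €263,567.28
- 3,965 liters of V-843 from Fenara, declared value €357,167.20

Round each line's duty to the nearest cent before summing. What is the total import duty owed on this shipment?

Line 1 (D-952, Fenara, 1,113 liters, €256,535.37):
Base rate for D-952 is 5% + €1.42/liter.
Origin Fenara qualifies under the Mermark–Fenara agreement and D-952 is covered: preferential rate Free applies instead.
Duty = €256,535.37 × 0% = €0.00.
Line 2 (W-891, Fenara, 2,479 kg, €263,567.28):
Base rate for W-891 is €2.96/kg.
Origin Fenara qualifies under the Mermark–Fenara agreement and W-891 is covered: preferential rate Free applies instead.
The additional-duty order on W-891 targets Farica, not Fenara; it does not apply.
Duty = €263,567.28 × 0% = €0.00.
Line 3 (V-843, Fenara, 3,965 liters, €357,167.20):
Base rate for V-843 is €7.75/liter.
Origin Fenara is the FTA partner but V-843 is not on the preference list; base rate stands.
The additional-duty order on V-843 targets Farica, not Fenara; it does not apply.
Duty = 3,965 × €7.75 = €30,728.75.
Total = €0.00 + €0.00 + €30,728.75 = €30,728.75.

€30,728.75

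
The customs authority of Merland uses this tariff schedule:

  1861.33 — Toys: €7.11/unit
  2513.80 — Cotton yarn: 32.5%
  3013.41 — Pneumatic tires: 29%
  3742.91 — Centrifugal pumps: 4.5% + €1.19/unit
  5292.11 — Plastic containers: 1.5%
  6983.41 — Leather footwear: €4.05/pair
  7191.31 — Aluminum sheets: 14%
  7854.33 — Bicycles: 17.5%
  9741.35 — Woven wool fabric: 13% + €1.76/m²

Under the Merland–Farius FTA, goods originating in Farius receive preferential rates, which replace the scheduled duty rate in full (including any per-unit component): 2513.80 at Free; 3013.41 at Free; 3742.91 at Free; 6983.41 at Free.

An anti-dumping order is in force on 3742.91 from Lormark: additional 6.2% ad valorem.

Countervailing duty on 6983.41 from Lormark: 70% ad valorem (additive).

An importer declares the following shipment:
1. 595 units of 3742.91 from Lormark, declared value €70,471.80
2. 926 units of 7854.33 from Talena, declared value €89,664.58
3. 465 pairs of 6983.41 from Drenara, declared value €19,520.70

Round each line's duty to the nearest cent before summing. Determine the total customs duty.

Line 1 (3742.91, Lormark, 595 units, €70,471.80):
Base rate for 3742.91 is 4.5% + €1.19/unit.
3742.91 has an FTA preferential rate, but origin Lormark is not Farius; base rate stands.
Additional duty on 3742.91 from Lormark: +6.2%. Applied ad valorem rate: 4.5% + 6.2% = 10.7%.
Duty = €70,471.80 × 10.7% + 595 × €1.19 = €8,248.53.
Line 2 (7854.33, Talena, 926 units, €89,664.58):
Base rate for 7854.33 is 17.5%.
Duty = €89,664.58 × 17.5% = €15,691.30.
Line 3 (6983.41, Drenara, 465 pairs, €19,520.70):
Base rate for 6983.41 is €4.05/pair.
6983.41 has an FTA preferential rate, but origin Drenara is not Farius; base rate stands.
The additional-duty order on 6983.41 targets Lormark, not Drenara; it does not apply.
Duty = 465 × €4.05 = €1,883.25.
Total = €8,248.53 + €15,691.30 + €1,883.25 = €25,823.08.

€25,823.08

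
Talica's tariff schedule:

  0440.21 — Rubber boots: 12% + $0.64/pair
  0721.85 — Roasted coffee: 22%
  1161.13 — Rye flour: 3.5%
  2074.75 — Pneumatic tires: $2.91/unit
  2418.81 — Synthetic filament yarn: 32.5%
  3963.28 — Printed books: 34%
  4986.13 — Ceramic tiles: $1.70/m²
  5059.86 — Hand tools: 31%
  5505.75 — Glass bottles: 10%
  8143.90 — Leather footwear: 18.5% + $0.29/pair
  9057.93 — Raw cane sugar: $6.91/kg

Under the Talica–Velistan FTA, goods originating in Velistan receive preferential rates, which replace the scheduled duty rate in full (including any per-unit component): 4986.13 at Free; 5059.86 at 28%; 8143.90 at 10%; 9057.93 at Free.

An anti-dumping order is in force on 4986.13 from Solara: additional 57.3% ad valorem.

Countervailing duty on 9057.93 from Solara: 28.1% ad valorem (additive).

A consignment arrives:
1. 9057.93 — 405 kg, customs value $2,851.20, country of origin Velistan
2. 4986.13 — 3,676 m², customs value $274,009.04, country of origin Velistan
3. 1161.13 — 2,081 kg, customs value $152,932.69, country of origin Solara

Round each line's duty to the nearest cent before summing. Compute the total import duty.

Line 1 (9057.93, Velistan, 405 kg, $2,851.20):
Base rate for 9057.93 is $6.91/kg.
Origin Velistan qualifies under the Talica–Velistan agreement and 9057.93 is covered: preferential rate Free applies instead.
The additional-duty order on 9057.93 targets Solara, not Velistan; it does not apply.
Duty = $2,851.20 × 0% = $0.00.
Line 2 (4986.13, Velistan, 3,676 m², $274,009.04):
Base rate for 4986.13 is $1.70/m².
Origin Velistan qualifies under the Talica–Velistan agreement and 4986.13 is covered: preferential rate Free applies instead.
The additional-duty order on 4986.13 targets Solara, not Velistan; it does not apply.
Duty = $274,009.04 × 0% = $0.00.
Line 3 (1161.13, Solara, 2,081 kg, $152,932.69):
Base rate for 1161.13 is 3.5%.
Duty = $152,932.69 × 3.5% = $5,352.64.
Total = $0.00 + $0.00 + $5,352.64 = $5,352.64.

$5,352.64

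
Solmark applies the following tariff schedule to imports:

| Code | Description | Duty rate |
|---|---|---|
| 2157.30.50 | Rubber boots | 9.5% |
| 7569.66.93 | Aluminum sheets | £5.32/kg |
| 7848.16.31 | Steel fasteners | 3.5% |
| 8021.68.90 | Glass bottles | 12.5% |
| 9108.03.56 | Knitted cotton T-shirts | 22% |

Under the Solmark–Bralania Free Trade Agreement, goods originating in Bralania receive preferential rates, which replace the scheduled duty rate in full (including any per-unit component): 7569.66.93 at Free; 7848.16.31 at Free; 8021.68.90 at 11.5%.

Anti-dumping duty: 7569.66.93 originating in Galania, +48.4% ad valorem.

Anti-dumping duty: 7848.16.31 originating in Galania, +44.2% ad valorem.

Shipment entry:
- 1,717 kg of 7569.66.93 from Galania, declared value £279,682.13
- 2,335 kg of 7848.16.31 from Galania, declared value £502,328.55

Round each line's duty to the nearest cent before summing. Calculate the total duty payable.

Line 1 (7569.66.93, Galania, 1,717 kg, £279,682.13):
Base rate for 7569.66.93 is £5.32/kg.
7569.66.93 has an FTA preferential rate, but origin Galania is not Bralania; base rate stands.
Additional duty on 7569.66.93 from Galania: +48.4% ad valorem. Applied ad valorem rate = 48.4%.
Duty = £279,682.13 × 48.4% + 1,717 × £5.32 = £144,500.59.
Line 2 (7848.16.31, Galania, 2,335 kg, £502,328.55):
Base rate for 7848.16.31 is 3.5%.
7848.16.31 has an FTA preferential rate, but origin Galania is not Bralania; base rate stands.
Additional duty on 7848.16.31 from Galania: +44.2%. Applied ad valorem rate: 3.5% + 44.2% = 47.7%.
Duty = £502,328.55 × 47.7% = £239,610.72.
Total = £144,500.59 + £239,610.72 = £384,111.31.

£384,111.31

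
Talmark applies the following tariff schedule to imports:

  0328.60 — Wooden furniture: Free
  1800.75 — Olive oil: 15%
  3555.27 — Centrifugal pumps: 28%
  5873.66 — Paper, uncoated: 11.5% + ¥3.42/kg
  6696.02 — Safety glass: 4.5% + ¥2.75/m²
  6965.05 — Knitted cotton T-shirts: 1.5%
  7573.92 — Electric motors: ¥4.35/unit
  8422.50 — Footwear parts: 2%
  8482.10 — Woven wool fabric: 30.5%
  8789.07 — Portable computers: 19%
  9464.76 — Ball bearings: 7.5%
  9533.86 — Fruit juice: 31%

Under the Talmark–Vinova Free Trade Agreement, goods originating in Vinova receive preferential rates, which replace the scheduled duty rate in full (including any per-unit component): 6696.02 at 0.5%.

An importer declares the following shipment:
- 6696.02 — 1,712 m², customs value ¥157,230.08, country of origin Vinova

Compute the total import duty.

¥786.15

Line 1 (6696.02, Vinova, 1,712 m², ¥157,230.08):
Base rate for 6696.02 is 4.5% + ¥2.75/m².
Origin Vinova qualifies under the Talmark–Vinova agreement and 6696.02 is covered: preferential rate 0.5% applies instead.
Duty = ¥157,230.08 × 0.5% = ¥786.15.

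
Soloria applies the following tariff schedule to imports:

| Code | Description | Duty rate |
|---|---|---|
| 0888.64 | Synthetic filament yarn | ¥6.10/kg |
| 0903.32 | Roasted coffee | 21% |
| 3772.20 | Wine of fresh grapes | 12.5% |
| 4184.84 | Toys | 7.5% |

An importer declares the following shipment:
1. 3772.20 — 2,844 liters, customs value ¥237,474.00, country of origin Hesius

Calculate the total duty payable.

Line 1 (3772.20, Hesius, 2,844 liters, ¥237,474.00):
Base rate for 3772.20 is 12.5%.
Duty = ¥237,474.00 × 12.5% = ¥29,684.25.

¥29,684.25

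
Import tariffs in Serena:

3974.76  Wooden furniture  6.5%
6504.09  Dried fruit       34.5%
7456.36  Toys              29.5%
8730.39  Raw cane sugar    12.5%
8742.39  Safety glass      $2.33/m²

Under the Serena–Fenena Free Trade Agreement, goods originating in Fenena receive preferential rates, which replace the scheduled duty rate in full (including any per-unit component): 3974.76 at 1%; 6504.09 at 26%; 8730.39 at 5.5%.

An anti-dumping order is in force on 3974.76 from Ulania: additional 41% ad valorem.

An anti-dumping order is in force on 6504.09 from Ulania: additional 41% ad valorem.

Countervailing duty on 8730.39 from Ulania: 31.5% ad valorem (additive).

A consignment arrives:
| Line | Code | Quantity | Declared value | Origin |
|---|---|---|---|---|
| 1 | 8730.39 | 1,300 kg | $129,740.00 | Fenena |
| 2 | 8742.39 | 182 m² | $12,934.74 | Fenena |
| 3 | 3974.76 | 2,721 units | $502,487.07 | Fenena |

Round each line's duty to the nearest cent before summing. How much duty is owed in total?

$12,584.63

Line 1 (8730.39, Fenena, 1,300 kg, $129,740.00):
Base rate for 8730.39 is 12.5%.
Origin Fenena qualifies under the Serena–Fenena agreement and 8730.39 is covered: preferential rate 5.5% applies instead.
The additional-duty order on 8730.39 targets Ulania, not Fenena; it does not apply.
Duty = $129,740.00 × 5.5% = $7,135.70.
Line 2 (8742.39, Fenena, 182 m², $12,934.74):
Base rate for 8742.39 is $2.33/m².
Origin Fenena is the FTA partner but 8742.39 is not on the preference list; base rate stands.
Duty = 182 × $2.33 = $424.06.
Line 3 (3974.76, Fenena, 2,721 units, $502,487.07):
Base rate for 3974.76 is 6.5%.
Origin Fenena qualifies under the Serena–Fenena agreement and 3974.76 is covered: preferential rate 1% applies instead.
The additional-duty order on 3974.76 targets Ulania, not Fenena; it does not apply.
Duty = $502,487.07 × 1% = $5,024.87.
Total = $7,135.70 + $424.06 + $5,024.87 = $12,584.63.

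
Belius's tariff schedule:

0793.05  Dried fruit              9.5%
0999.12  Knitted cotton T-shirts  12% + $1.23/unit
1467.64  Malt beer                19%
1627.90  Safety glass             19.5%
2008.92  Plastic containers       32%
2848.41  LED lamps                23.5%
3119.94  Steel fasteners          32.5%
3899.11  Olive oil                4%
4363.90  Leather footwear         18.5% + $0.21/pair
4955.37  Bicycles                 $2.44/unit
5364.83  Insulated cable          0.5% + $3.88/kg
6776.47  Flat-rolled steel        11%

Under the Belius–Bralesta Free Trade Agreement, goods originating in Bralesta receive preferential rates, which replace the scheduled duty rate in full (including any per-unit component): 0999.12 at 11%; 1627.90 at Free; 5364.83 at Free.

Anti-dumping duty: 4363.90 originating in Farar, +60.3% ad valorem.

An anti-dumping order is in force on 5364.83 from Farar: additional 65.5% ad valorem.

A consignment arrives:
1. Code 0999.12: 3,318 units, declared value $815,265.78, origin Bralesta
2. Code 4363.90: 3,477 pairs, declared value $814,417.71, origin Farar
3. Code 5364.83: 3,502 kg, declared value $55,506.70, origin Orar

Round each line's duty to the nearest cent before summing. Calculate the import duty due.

Line 1 (0999.12, Bralesta, 3,318 units, $815,265.78):
Base rate for 0999.12 is 12% + $1.23/unit.
Origin Bralesta qualifies under the Belius–Bralesta agreement and 0999.12 is covered: preferential rate 11% applies instead.
Duty = $815,265.78 × 11% = $89,679.24.
Line 2 (4363.90, Farar, 3,477 pairs, $814,417.71):
Base rate for 4363.90 is 18.5% + $0.21/pair.
Additional duty on 4363.90 from Farar: +60.3%. Applied ad valorem rate: 18.5% + 60.3% = 78.8%.
Duty = $814,417.71 × 78.8% + 3,477 × $0.21 = $642,491.33.
Line 3 (5364.83, Orar, 3,502 kg, $55,506.70):
Base rate for 5364.83 is 0.5% + $3.88/kg.
5364.83 has an FTA preferential rate, but origin Orar is not Bralesta; base rate stands.
The additional-duty order on 5364.83 targets Farar, not Orar; it does not apply.
Duty = $55,506.70 × 0.5% + 3,502 × $3.88 = $13,865.29.
Total = $89,679.24 + $642,491.33 + $13,865.29 = $746,035.86.

$746,035.86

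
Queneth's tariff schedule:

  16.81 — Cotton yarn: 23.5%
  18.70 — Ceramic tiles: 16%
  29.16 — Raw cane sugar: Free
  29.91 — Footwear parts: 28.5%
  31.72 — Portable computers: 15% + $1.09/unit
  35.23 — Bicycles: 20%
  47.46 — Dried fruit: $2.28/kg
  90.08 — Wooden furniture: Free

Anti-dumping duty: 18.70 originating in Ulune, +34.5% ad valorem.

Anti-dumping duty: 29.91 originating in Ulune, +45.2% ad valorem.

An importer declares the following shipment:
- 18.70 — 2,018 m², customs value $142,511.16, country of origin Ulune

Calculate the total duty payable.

Line 1 (18.70, Ulune, 2,018 m², $142,511.16):
Base rate for 18.70 is 16%.
Additional duty on 18.70 from Ulune: +34.5%. Applied ad valorem rate: 16% + 34.5% = 50.5%.
Duty = $142,511.16 × 50.5% = $71,968.14.

$71,968.14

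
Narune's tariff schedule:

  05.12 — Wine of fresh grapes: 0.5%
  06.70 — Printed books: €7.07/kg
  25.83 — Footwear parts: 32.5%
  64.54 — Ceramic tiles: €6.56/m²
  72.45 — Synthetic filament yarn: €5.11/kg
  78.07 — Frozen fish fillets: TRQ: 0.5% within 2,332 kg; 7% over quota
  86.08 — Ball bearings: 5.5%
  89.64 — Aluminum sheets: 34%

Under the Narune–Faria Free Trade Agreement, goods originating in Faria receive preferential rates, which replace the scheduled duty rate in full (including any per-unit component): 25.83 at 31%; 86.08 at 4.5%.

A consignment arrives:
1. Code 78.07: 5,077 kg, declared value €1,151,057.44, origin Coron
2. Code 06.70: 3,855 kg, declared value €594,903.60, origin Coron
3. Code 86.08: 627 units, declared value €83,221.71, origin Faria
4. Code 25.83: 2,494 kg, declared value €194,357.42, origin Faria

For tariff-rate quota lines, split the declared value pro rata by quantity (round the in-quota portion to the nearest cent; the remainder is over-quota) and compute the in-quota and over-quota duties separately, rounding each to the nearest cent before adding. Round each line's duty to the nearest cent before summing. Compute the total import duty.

Line 1 (78.07, Coron, 5,077 kg, €1,151,057.44):
Code 78.07 is under a tariff-rate quota (threshold 2,332 kg). In-quota: 2,332 kg at 0.5%; over-quota: 2,745 kg at 7%.
Pro-rata value split: in-quota = €1,151,057.44 × 2,332/5,077 = €528,711.04; over-quota = €1,151,057.44 − €528,711.04 = €622,346.40.
In-quota duty = €528,711.04 × 0.5% = €2,643.56. Over-quota duty = €622,346.40 × 7% = €43,564.25.
Line duty = €2,643.56 + €43,564.25 = €46,207.81.
Line 2 (06.70, Coron, 3,855 kg, €594,903.60):
Base rate for 06.70 is €7.07/kg.
Duty = 3,855 × €7.07 = €27,254.85.
Line 3 (86.08, Faria, 627 units, €83,221.71):
Base rate for 86.08 is 5.5%.
Origin Faria qualifies under the Narune–Faria agreement and 86.08 is covered: preferential rate 4.5% applies instead.
Duty = €83,221.71 × 4.5% = €3,744.98.
Line 4 (25.83, Faria, 2,494 kg, €194,357.42):
Base rate for 25.83 is 32.5%.
Origin Faria qualifies under the Narune–Faria agreement and 25.83 is covered: preferential rate 31% applies instead.
Duty = €194,357.42 × 31% = €60,250.80.
Total = €46,207.81 + €27,254.85 + €3,744.98 + €60,250.80 = €137,458.44.

€137,458.44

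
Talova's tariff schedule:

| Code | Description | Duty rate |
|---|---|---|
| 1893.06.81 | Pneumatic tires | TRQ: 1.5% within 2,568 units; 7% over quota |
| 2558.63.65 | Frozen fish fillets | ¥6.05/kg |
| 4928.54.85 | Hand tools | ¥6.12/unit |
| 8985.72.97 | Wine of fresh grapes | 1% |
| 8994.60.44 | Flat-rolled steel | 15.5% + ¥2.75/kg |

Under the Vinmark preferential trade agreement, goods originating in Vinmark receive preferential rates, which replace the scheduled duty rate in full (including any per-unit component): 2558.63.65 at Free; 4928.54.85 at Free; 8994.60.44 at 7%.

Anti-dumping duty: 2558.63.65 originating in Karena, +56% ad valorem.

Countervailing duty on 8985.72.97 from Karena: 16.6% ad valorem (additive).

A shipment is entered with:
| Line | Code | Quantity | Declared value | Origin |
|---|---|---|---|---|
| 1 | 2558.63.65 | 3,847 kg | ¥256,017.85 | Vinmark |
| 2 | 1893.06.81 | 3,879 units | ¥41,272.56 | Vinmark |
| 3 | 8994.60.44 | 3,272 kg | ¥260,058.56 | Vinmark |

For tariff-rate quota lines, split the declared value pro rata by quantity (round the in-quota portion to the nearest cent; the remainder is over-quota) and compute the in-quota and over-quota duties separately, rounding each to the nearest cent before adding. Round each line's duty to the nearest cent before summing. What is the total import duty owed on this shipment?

Line 1 (2558.63.65, Vinmark, 3,847 kg, ¥256,017.85):
Base rate for 2558.63.65 is ¥6.05/kg.
Origin Vinmark qualifies under the Talova–Vinmark agreement and 2558.63.65 is covered: preferential rate Free applies instead.
The additional-duty order on 2558.63.65 targets Karena, not Vinmark; it does not apply.
Duty = ¥256,017.85 × 0% = ¥0.00.
Line 2 (1893.06.81, Vinmark, 3,879 units, ¥41,272.56):
Code 1893.06.81 is under a tariff-rate quota (threshold 2,568 units). In-quota: 2,568 units at 1.5%; over-quota: 1,311 units at 7%.
Pro-rata value split: in-quota = ¥41,272.56 × 2,568/3,879 = ¥27,323.52; over-quota = ¥41,272.56 − ¥27,323.52 = ¥13,949.04.
In-quota duty = ¥27,323.52 × 1.5% = ¥409.85. Over-quota duty = ¥13,949.04 × 7% = ¥976.43.
Line duty = ¥409.85 + ¥976.43 = ¥1,386.28.
Line 3 (8994.60.44, Vinmark, 3,272 kg, ¥260,058.56):
Base rate for 8994.60.44 is 15.5% + ¥2.75/kg.
Origin Vinmark qualifies under the Talova–Vinmark agreement and 8994.60.44 is covered: preferential rate 7% applies instead.
Duty = ¥260,058.56 × 7% = ¥18,204.10.
Total = ¥0.00 + ¥1,386.28 + ¥18,204.10 = ¥19,590.38.

¥19,590.38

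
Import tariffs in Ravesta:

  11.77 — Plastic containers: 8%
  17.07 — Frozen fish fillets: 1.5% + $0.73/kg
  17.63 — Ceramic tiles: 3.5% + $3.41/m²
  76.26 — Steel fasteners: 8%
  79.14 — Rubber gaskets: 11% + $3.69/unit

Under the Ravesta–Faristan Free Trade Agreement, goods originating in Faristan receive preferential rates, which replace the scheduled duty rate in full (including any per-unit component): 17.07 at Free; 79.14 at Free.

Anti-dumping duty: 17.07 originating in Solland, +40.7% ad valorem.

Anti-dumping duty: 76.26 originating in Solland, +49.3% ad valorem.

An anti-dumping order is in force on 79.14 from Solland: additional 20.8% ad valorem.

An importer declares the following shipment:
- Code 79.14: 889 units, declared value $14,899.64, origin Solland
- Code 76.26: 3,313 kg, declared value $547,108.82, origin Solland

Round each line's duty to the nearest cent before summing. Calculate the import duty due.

Line 1 (79.14, Solland, 889 units, $14,899.64):
Base rate for 79.14 is 11% + $3.69/unit.
79.14 has an FTA preferential rate, but origin Solland is not Faristan; base rate stands.
Additional duty on 79.14 from Solland: +20.8%. Applied ad valorem rate: 11% + 20.8% = 31.8%.
Duty = $14,899.64 × 31.8% + 889 × $3.69 = $8,018.50.
Line 2 (76.26, Solland, 3,313 kg, $547,108.82):
Base rate for 76.26 is 8%.
Additional duty on 76.26 from Solland: +49.3%. Applied ad valorem rate: 8% + 49.3% = 57.3%.
Duty = $547,108.82 × 57.3% = $313,493.35.
Total = $8,018.50 + $313,493.35 = $321,511.85.

$321,511.85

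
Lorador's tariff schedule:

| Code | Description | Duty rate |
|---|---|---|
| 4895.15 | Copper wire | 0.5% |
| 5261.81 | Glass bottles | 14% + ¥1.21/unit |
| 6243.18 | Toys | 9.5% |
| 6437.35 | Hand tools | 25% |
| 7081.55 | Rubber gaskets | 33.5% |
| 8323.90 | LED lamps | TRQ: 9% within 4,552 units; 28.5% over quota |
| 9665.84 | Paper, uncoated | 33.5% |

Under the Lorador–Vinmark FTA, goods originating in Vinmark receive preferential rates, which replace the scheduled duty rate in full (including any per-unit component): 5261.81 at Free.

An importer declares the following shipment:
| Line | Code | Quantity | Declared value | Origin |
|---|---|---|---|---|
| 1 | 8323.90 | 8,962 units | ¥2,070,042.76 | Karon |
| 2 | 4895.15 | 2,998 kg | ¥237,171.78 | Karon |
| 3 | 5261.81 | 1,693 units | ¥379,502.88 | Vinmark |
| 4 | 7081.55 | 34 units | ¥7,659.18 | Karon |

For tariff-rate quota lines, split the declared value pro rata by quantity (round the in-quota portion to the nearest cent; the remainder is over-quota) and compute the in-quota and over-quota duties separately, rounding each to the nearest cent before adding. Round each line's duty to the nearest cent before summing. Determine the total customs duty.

Line 1 (8323.90, Karon, 8,962 units, ¥2,070,042.76):
Code 8323.90 is under a tariff-rate quota (threshold 4,552 units). In-quota: 4,552 units at 9%; over-quota: 4,410 units at 28.5%.
Pro-rata value split: in-quota = ¥2,070,042.76 × 4,552/8,962 = ¥1,051,420.96; over-quota = ¥2,070,042.76 − ¥1,051,420.96 = ¥1,018,621.80.
In-quota duty = ¥1,051,420.96 × 9% = ¥94,627.89. Over-quota duty = ¥1,018,621.80 × 28.5% = ¥290,307.21.
Line duty = ¥94,627.89 + ¥290,307.21 = ¥384,935.10.
Line 2 (4895.15, Karon, 2,998 kg, ¥237,171.78):
Base rate for 4895.15 is 0.5%.
Duty = ¥237,171.78 × 0.5% = ¥1,185.86.
Line 3 (5261.81, Vinmark, 1,693 units, ¥379,502.88):
Base rate for 5261.81 is 14% + ¥1.21/unit.
Origin Vinmark qualifies under the Lorador–Vinmark agreement and 5261.81 is covered: preferential rate Free applies instead.
Duty = ¥379,502.88 × 0% = ¥0.00.
Line 4 (7081.55, Karon, 34 units, ¥7,659.18):
Base rate for 7081.55 is 33.5%.
Duty = ¥7,659.18 × 33.5% = ¥2,565.83.
Total = ¥384,935.10 + ¥1,185.86 + ¥0.00 + ¥2,565.83 = ¥388,686.79.

¥388,686.79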